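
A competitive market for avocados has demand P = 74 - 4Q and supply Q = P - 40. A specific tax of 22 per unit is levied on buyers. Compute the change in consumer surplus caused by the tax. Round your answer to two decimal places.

-80.96

Rewriting supply in inverse form: P = 40 + Q.
Without the tax, 74 - 4Q = 40 + Q so Q* = 6.8 and P* = 46.8.
With the tax, buyers' net willingness to pay falls by 22: (74 - 22) - 4Q = 40 + Q, so Q_t = 2.4. Buyers pay P_b = 64.4; sellers receive P_s = P_b - 22 = 42.4.
Consumers lose the trapezoid between P* and P_b out to Q_t plus the triangle from Q_t to Q*: change in CS = 11.52 - 92.48 = -80.96.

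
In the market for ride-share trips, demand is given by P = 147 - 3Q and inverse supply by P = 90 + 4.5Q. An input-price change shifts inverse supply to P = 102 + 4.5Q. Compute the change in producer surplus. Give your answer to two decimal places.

Initial equilibrium: Q_0 = 7.6, P_0 = 124.2; CS_0 = (1/2)(7.6)(22.8) = 86.64, PS_0 = (1/2)(7.6)(34.2) = 129.96.
New equilibrium: 147 - 3Q = 102 + 4.5Q gives Q_1 = 6, P_1 = 129; CS_1 = 54, PS_1 = 81.
Change in producer surplus = 81 - 129.96 = -48.96.

-48.96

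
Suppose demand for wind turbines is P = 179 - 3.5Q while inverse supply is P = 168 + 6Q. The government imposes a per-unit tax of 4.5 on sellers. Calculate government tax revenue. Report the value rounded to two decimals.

Pre-tax equilibrium: 179 - 3.5Q = 168 + 6Q gives Q* = 1.1579, P* = 174.9474.
With the tax, sellers need 4.5 more per unit: 179 - 3.5Q = 168 + 6Q + 4.5, so Q_t = 0.6842. Buyers pay P_b = 176.6053; sellers receive P_s = P_b - 4.5 = 172.1053.
Revenue is the tax times quantity traded: 4.5 x 0.6842 = 3.0789.

3.08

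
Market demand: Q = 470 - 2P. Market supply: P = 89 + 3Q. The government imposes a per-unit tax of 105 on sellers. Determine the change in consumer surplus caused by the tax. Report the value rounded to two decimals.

Rewriting demand in inverse form: P = 235 - 0.5Q.
Without the tax, 235 - 0.5Q = 89 + 3Q so Q* = 41.7143 and P* = 214.1429.
A tax on sellers shifts supply up by 105: 235 - 0.5Q = 89 + 3Q + 105, so Q_t = 11.7143. Buyers pay P_b = 229.1429; sellers receive P_s = P_b - 105 = 124.1429.
Consumers lose the trapezoid between P* and P_b out to Q_t plus the triangle from Q_t to Q*: change in CS = 34.3061 - 435.0204 = -400.7143.

-400.71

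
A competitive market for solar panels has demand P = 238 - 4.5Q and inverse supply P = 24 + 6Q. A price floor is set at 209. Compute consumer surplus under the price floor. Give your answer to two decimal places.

93.44

Without the control, 238 - 4.5Q = 24 + 6Q so Q* = 20.381 and P* = 146.2857.
At P = 209, buyers demand (238 - 209)/4.5 = 6.4444 while sellers would supply more, so the quantity traded is 6.4444 at price 209.
CS is the triangle under demand above 209: (1/2)(6.4444)(238 - 209) = 93.4444.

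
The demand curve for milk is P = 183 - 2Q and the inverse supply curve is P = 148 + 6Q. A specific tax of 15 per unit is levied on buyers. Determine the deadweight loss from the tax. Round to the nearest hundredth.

Without the tax, 183 - 2Q = 148 + 6Q so Q* = 4.375 and P* = 174.25.
With the tax, buyers' net willingness to pay falls by 15: (183 - 15) - 2Q = 148 + 6Q, so Q_t = 2.5. Buyers pay P_b = 178; sellers receive P_s = P_b - 15 = 163.
The welfare triangle lost has base Q* - Q_t = 1.875 and height t = 15, so DWL = (1/2)(1.875)(15) = 14.0625.

14.06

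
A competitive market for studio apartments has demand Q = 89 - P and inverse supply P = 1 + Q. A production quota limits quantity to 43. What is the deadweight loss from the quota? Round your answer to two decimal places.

Rewriting demand in inverse form: P = 89 - Q.
Without the quota, 89 - Q = 1 + Q gives Q* = 44.
At Q = 43 the demand price is 89 - (43) = 46 and the supply price is 1 + (43) = 44.
Deadweight loss is the triangle between the curves from 43 to 44: (1/2)(46 - 44)(44 - 43) = 1.

1.00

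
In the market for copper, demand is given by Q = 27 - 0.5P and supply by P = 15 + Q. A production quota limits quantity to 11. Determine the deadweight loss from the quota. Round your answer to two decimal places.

6.00

Rewriting demand in inverse form: P = 54 - 2Q.
Unrestricted equilibrium: Q* = (54 - 15)/(2 + 1) = 13.
At Q = 11 the demand price is 54 - 2(11) = 32 and the supply price is 15 + (11) = 26.
DWL = (1/2)(gap between curves at 11) x (Q* - 11) = (1/2)(6)(2) = 6.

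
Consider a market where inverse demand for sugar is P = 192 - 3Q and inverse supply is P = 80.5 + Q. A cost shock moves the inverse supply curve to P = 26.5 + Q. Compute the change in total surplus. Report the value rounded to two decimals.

1869.75

Initial equilibrium: Q_0 = 27.875, P_0 = 108.375; CS_0 = (1/2)(27.875)(83.625) = 1165.5234, PS_0 = (1/2)(27.875)(27.875) = 388.5078.
New equilibrium: 192 - 3Q = 26.5 + Q gives Q_1 = 41.375, P_1 = 67.875; CS_1 = 2567.8359, PS_1 = 855.9453.
Change in total surplus = (2567.8359 + 855.9453) - (1165.5234 + 388.5078) = 1869.75.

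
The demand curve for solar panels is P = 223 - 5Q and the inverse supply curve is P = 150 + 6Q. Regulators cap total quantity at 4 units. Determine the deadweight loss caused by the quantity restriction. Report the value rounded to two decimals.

38.23

Without the quota, 223 - 5Q = 150 + 6Q gives Q* = 6.6364.
At Q = 4 the demand price is 223 - 5(4) = 203 and the supply price is 150 + 6(4) = 174.
DWL = (1/2)(gap between curves at 4) x (Q* - 4) = (1/2)(29)(2.6364) = 38.2273.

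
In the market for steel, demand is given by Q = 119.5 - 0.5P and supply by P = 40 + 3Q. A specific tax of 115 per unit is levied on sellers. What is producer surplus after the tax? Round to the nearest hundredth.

423.36

Rewriting demand in inverse form: P = 239 - 2Q.
Pre-tax equilibrium: 239 - 2Q = 40 + 3Q gives Q* = 39.8, P* = 159.4.
With the tax, sellers need 115 more per unit: 239 - 2Q = 40 + 3Q + 115, so Q_t = 16.8. Buyers pay P_b = 205.4; sellers receive P_s = P_b - 115 = 90.4.
Producer surplus is the triangle above supply below P_s: (1/2)(16.8)(90.4 - 40) = 423.36.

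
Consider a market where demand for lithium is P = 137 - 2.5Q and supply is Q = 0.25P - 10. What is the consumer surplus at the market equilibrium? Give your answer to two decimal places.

Rewriting supply in inverse form: P = 40 + 4Q.
Set 137 - 2.5Q = 40 + 4Q, which gives 97 = 6.5Q, so Q* = 14.9231 and P* = 137 - 2.5(14.9231) = 99.6923.
The demand choke price is 137, so CS = (1/2)(Q*)(137 - P*) = (1/2)(14.9231)(37.3077) = 278.3728.

278.37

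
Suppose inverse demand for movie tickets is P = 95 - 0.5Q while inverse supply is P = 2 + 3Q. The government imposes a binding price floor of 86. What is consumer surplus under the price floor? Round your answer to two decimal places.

Without the control, 95 - 0.5Q = 2 + 3Q so Q* = 26.5714 and P* = 81.7143.
At P = 86, buyers demand (95 - 86)/0.5 = 18 while sellers would supply more, so the quantity traded is 18 at price 86.
CS is the triangle under demand above 86: (1/2)(18)(95 - 86) = 81.

81.00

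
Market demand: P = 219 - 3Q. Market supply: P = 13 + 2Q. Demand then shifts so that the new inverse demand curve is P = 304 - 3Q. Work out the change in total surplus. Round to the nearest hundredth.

4224.50

Initial equilibrium: Q_0 = 41.2, P_0 = 95.4; CS_0 = (1/2)(41.2)(123.6) = 2546.16, PS_0 = (1/2)(41.2)(82.4) = 1697.44.
New equilibrium: 304 - 3Q = 13 + 2Q gives Q_1 = 58.2, P_1 = 129.4; CS_1 = 5080.86, PS_1 = 3387.24.
Change in total surplus = (5080.86 + 3387.24) - (2546.16 + 1697.44) = 4224.5.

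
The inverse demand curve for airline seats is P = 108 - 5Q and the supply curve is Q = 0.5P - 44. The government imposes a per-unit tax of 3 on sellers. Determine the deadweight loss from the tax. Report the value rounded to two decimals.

0.64

Rewriting supply in inverse form: P = 88 + 2Q.
Pre-tax equilibrium: 108 - 5Q = 88 + 2Q gives Q* = 2.8571, P* = 93.7143.
A tax on sellers shifts supply up by 3: 108 - 5Q = 88 + 2Q + 3, so Q_t = 2.4286. Buyers pay P_b = 95.8571; sellers receive P_s = P_b - 3 = 92.8571.
Deadweight loss is the triangle between the curves from Q_t to Q*: (1/2)(2.8571 - 2.4286)(3) = 0.6429.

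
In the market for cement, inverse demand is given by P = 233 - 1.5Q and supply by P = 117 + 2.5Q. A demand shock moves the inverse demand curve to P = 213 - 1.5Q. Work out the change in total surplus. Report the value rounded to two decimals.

Initial equilibrium: Q_0 = 29, P_0 = 189.5; CS_0 = (1/2)(29)(43.5) = 630.75, PS_0 = (1/2)(29)(72.5) = 1051.25.
New equilibrium: 213 - 1.5Q = 117 + 2.5Q gives Q_1 = 24, P_1 = 177; CS_1 = 432, PS_1 = 720.
Change in total surplus = (432 + 720) - (630.75 + 1051.25) = -530.

-530.00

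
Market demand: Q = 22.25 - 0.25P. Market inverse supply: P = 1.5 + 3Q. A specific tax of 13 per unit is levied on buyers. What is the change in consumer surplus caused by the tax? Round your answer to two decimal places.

-85.96

Rewriting demand in inverse form: P = 89 - 4Q.
Without the tax, 89 - 4Q = 1.5 + 3Q so Q* = 12.5 and P* = 39.
A tax on buyers shifts demand down by 13: (89 - 13) - 4Q = 1.5 + 3Q, so Q_t = 10.6429. Buyers pay P_b = 46.4286; sellers receive P_s = P_b - 13 = 33.4286.
Consumers lose the trapezoid between P* and P_b out to Q_t plus the triangle from Q_t to Q*: change in CS = 226.5408 - 312.5 = -85.9592.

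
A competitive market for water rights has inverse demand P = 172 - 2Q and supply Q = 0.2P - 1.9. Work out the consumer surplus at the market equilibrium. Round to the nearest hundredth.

Rewriting supply in inverse form: P = 9.5 + 5Q.
Setting demand equal to supply, 162.5 = 7Q, so Q* = 23.2143 and P* = 125.5714.
The demand choke price is 172, so CS = (1/2)(Q*)(172 - P*) = (1/2)(23.2143)(46.4286) = 538.9031.

538.90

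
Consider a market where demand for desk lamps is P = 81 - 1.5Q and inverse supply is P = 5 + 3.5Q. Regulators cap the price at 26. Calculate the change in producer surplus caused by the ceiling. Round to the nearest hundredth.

-341.32

Without the control, 81 - 1.5Q = 5 + 3.5Q so Q* = 15.2 and P* = 58.2.
At P = 26, sellers supply (26 - 5)/3.5 = 6 while buyers want more, so the quantity traded is 6 at price 26.
PS goes from (1/2)(15.2)(53.2) = 404.32 to 63 (computed as (26 - 5)(6) - (1/2)(3.5)(6)^2), a change of -341.32.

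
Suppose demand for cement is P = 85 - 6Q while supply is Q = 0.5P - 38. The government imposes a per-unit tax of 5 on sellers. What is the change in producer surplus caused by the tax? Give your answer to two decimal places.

-1.02

Rewriting supply in inverse form: P = 76 + 2Q.
Pre-tax equilibrium: 85 - 6Q = 76 + 2Q gives Q* = 1.125, P* = 78.25.
With the tax, sellers need 5 more per unit: 85 - 6Q = 76 + 2Q + 5, so Q_t = 0.5. Buyers pay P_b = 82; sellers receive P_s = P_b - 5 = 77.
Producers lose the trapezoid between P_s and P* out to Q_t plus the triangle from Q_t to Q*: change in PS = 0.25 - 1.2656 = -1.0156.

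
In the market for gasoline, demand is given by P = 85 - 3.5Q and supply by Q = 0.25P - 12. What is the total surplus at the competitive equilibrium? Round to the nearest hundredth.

91.27

Rewriting supply in inverse form: P = 48 + 4Q.
Set 85 - 3.5Q = 48 + 4Q, which gives 37 = 7.5Q, so Q* = 4.9333 and P* = 85 - 3.5(4.9333) = 67.7333.
CS = (1/2)(4.9333)(17.2667) = 42.5911 and PS = (1/2)(4.9333)(19.7333) = 48.6756, so total surplus = 91.2667.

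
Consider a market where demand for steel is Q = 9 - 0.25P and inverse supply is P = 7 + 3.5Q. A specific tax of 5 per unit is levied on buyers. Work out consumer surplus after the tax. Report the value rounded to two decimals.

Rewriting demand in inverse form: P = 36 - 4Q.
Pre-tax equilibrium: 36 - 4Q = 7 + 3.5Q gives Q* = 3.8667, P* = 20.5333.
With the tax, buyers' net willingness to pay falls by 5: (36 - 5) - 4Q = 7 + 3.5Q, so Q_t = 3.2. Buyers pay P_b = 23.2; sellers receive P_s = P_b - 5 = 18.2.
CS = (1/2)(Q_t)(36 - P_b) = (1/2)(3.2)(12.8) = 20.48.

20.48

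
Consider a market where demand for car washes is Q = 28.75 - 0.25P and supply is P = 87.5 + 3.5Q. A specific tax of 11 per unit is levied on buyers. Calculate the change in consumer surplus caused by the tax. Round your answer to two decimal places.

-17.21

Rewriting demand in inverse form: P = 115 - 4Q.
Pre-tax equilibrium: 115 - 4Q = 87.5 + 3.5Q gives Q* = 3.6667, P* = 100.3333.
With the tax, buyers' net willingness to pay falls by 11: (115 - 11) - 4Q = 87.5 + 3.5Q, so Q_t = 2.2. Buyers pay P_b = 106.2; sellers receive P_s = P_b - 11 = 95.2.
Consumers lose the trapezoid between P* and P_b out to Q_t plus the triangle from Q_t to Q*: change in CS = 9.68 - 26.8889 = -17.2089.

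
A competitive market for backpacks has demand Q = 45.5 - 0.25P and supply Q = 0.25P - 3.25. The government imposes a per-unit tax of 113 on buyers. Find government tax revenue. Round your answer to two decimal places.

791.00

Rewriting demand in inverse form: P = 182 - 4Q.
Rewriting supply in inverse form: P = 13 + 4Q.
Pre-tax equilibrium: 182 - 4Q = 13 + 4Q gives Q* = 21.125, P* = 97.5.
A tax on buyers shifts demand down by 113: (182 - 113) - 4Q = 13 + 4Q, so Q_t = 7. Buyers pay P_b = 154; sellers receive P_s = P_b - 113 = 41.
Tax revenue = t x Q_t = 113 x 7 = 791.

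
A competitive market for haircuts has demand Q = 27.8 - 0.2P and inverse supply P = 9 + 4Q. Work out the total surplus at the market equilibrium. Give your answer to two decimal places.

938.89

Rewriting demand in inverse form: P = 139 - 5Q.
Set 139 - 5Q = 9 + 4Q, which gives 130 = 9Q, so Q* = 14.4444 and P* = 139 - 5(14.4444) = 66.7778.
CS = (1/2)(14.4444)(72.2222) = 521.6049 and PS = (1/2)(14.4444)(57.7778) = 417.284, so total surplus = 938.8889.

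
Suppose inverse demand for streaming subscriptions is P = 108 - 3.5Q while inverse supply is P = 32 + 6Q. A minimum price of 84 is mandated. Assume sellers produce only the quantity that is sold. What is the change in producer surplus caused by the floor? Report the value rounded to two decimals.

23.51

Free-market equilibrium: 108 - 3.5Q = 32 + 6Q gives Q* = 8, P* = 80.
At the floor price 84, quantity demanded is (108 - 84)/3.5 = 6.8571; demand is the short side, so Q = 6.8571 trades at P = 84.
PS goes from (1/2)(8)(48) = 192 to 215.5102 (computed as (84 - 32)(6.8571) - (1/2)(6)(6.8571)^2), a change of 23.5102.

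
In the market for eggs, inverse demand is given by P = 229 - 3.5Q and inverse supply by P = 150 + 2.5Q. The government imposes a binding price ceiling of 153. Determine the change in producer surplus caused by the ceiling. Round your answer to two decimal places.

-214.90

Free-market equilibrium: 229 - 3.5Q = 150 + 2.5Q gives Q* = 13.1667, P* = 182.9167.
At the ceiling price 153, quantity supplied is (153 - 150)/2.5 = 1.2; supply is the short side, so Q = 1.2 trades at P = 153.
PS goes from (1/2)(13.1667)(32.9167) = 216.7014 to 1.8 (computed as (153 - 150)(1.2) - (1/2)(2.5)(1.2)^2), a change of -214.9014.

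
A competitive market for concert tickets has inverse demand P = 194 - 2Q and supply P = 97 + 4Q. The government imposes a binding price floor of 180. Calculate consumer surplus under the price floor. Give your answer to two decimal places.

49.00

Free-market equilibrium: 194 - 2Q = 97 + 4Q gives Q* = 16.1667, P* = 161.6667.
At the floor price 180, quantity demanded is (194 - 180)/2 = 7; demand is the short side, so Q = 7 trades at P = 180.
CS is the triangle under demand above 180: (1/2)(7)(194 - 180) = 49.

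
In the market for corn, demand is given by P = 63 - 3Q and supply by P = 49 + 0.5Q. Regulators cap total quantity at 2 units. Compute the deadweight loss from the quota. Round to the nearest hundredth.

7.00

Without the quota, 63 - 3Q = 49 + 0.5Q gives Q* = 4.
At Q = 2 the demand price is 63 - 3(2) = 57 and the supply price is 49 + 0.5(2) = 50.
DWL = (1/2)(gap between curves at 2) x (Q* - 2) = (1/2)(7)(2) = 7.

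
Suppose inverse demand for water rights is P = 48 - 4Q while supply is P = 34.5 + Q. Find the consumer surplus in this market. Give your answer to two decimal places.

14.58

Equilibrium: 48 - 4Q = 34.5 + Q, so Q* = 2.7 and P* = 37.2.
Consumer surplus is the triangle under demand above P*: (1/2)(2.7)(48 - 37.2) = (1/2)(2.7)(10.8) = 14.58.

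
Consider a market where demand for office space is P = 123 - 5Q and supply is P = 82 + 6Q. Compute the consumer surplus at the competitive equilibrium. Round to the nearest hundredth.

34.73

Equilibrium: 123 - 5Q = 82 + 6Q, so Q* = 3.7273 and P* = 104.3636.
Consumer surplus is the triangle under demand above P*: (1/2)(3.7273)(123 - 104.3636) = (1/2)(3.7273)(18.6364) = 34.7314.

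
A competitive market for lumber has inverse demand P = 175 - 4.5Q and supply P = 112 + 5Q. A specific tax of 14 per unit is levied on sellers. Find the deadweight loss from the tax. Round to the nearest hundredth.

Pre-tax equilibrium: 175 - 4.5Q = 112 + 5Q gives Q* = 6.6316, P* = 145.1579.
With the tax, sellers need 14 more per unit: 175 - 4.5Q = 112 + 5Q + 14, so Q_t = 5.1579. Buyers pay P_b = 151.7895; sellers receive P_s = P_b - 14 = 137.7895.
The welfare triangle lost has base Q* - Q_t = 1.4737 and height t = 14, so DWL = (1/2)(1.4737)(14) = 10.3158.

10.32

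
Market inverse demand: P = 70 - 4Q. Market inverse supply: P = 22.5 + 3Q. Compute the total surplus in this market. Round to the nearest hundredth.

Setting demand equal to supply, 47.5 = 7Q, so Q* = 6.7857 and P* = 42.8571.
Total surplus is the full triangle between the curves from 0 to Q*: (1/2)(6.7857)(70 - 22.5) = 161.1607.

161.16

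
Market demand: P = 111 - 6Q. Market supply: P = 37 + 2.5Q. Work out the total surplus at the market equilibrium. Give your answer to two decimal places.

322.12

Set 111 - 6Q = 37 + 2.5Q, which gives 74 = 8.5Q, so Q* = 8.7059 and P* = 111 - 6(8.7059) = 58.7647.
Total surplus is the full triangle between the curves from 0 to Q*: (1/2)(8.7059)(111 - 37) = 322.1176.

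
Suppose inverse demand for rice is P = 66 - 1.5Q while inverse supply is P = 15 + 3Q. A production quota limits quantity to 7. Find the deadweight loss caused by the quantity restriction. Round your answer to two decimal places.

42.25

Without the quota, 66 - 1.5Q = 15 + 3Q gives Q* = 11.3333.
At Q = 7 the demand price is 66 - 1.5(7) = 55.5 and the supply price is 15 + 3(7) = 36.
Deadweight loss is the triangle between the curves from 7 to 11.3333: (1/2)(55.5 - 36)(11.3333 - 7) = 42.25.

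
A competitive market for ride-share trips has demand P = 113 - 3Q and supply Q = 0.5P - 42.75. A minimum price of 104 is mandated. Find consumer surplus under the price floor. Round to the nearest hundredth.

13.50

Rewriting supply in inverse form: P = 85.5 + 2Q.
Free-market equilibrium: 113 - 3Q = 85.5 + 2Q gives Q* = 5.5, P* = 96.5.
At the floor price 104, quantity demanded is (113 - 104)/3 = 3; demand is the short side, so Q = 3 trades at P = 104.
CS is the triangle under demand above 104: (1/2)(3)(113 - 104) = 13.5.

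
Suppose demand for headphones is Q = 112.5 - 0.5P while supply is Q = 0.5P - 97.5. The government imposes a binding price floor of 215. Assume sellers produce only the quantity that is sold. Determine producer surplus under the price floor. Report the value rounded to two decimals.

Rewriting demand in inverse form: P = 225 - 2Q.
Rewriting supply in inverse form: P = 195 + 2Q.
Free-market equilibrium: 225 - 2Q = 195 + 2Q gives Q* = 7.5, P* = 210.
At P = 215, buyers demand (225 - 215)/2 = 5 while sellers would supply more, so the quantity traded is 5 at price 215.
The supply price at Q = 5 is 205. PS is the trapezoid between 215 and supply over [0, 5]: (1/2)[(215 - 195) + (215 - 205)](5) = 75.

75.00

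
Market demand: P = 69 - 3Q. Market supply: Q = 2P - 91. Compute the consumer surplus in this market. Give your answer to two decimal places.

Rewriting supply in inverse form: P = 45.5 + 0.5Q.
Set 69 - 3Q = 45.5 + 0.5Q, which gives 23.5 = 3.5Q, so Q* = 6.7143 and P* = 69 - 3(6.7143) = 48.8571.
The demand choke price is 69, so CS = (1/2)(Q*)(69 - P*) = (1/2)(6.7143)(20.1429) = 67.6224.

67.62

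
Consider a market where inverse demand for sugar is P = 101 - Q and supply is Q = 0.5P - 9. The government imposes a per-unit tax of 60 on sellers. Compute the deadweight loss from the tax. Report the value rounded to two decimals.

600.00

Rewriting supply in inverse form: P = 18 + 2Q.
Pre-tax equilibrium: 101 - Q = 18 + 2Q gives Q* = 27.6667, P* = 73.3333.
With the tax, sellers need 60 more per unit: 101 - Q = 18 + 2Q + 60, so Q_t = 7.6667. Buyers pay P_b = 93.3333; sellers receive P_s = P_b - 60 = 33.3333.
The welfare triangle lost has base Q* - Q_t = 20 and height t = 60, so DWL = (1/2)(20)(60) = 600.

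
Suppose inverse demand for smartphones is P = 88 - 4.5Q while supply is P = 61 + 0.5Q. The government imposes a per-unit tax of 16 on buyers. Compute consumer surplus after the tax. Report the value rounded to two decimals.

10.89

Pre-tax equilibrium: 88 - 4.5Q = 61 + 0.5Q gives Q* = 5.4, P* = 63.7.
With the tax, buyers' net willingness to pay falls by 16: (88 - 16) - 4.5Q = 61 + 0.5Q, so Q_t = 2.2. Buyers pay P_b = 78.1; sellers receive P_s = P_b - 16 = 62.1.
Consumer surplus is the triangle under demand above P_b: (1/2)(2.2)(88 - 78.1) = 10.89.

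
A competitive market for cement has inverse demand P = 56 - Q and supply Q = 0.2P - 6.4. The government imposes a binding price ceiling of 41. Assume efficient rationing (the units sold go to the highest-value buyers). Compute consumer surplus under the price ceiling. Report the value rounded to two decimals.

25.38

Rewriting supply in inverse form: P = 32 + 5Q.
Without the control, 56 - Q = 32 + 5Q so Q* = 4 and P* = 52.
At P = 41, sellers supply (41 - 32)/5 = 1.8 while buyers want more, so the quantity traded is 1.8 at price 41.
The demand price at Q = 1.8 is 54.2. CS is the trapezoid between demand and 41 over [0, 1.8]: (1/2)[(56 - 41) + (54.2 - 41)](1.8) = 25.38.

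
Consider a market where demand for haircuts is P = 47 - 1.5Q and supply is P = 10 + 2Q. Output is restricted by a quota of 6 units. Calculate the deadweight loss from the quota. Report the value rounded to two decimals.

Without the quota, 47 - 1.5Q = 10 + 2Q gives Q* = 10.5714.
At Q = 6 the demand price is 47 - 1.5(6) = 38 and the supply price is 10 + 2(6) = 22.
Deadweight loss is the triangle between the curves from 6 to 10.5714: (1/2)(38 - 22)(10.5714 - 6) = 36.5714.

36.57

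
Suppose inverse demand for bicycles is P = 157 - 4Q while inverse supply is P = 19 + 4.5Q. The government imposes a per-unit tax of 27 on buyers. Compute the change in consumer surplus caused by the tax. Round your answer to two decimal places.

Without the tax, 157 - 4Q = 19 + 4.5Q so Q* = 16.2353 and P* = 92.0588.
With the tax, buyers' net willingness to pay falls by 27: (157 - 27) - 4Q = 19 + 4.5Q, so Q_t = 13.0588. Buyers pay P_b = 104.7647; sellers receive P_s = P_b - 27 = 77.7647.
CS falls from (1/2)(16.2353)(64.9412) = 527.1696 to (1/2)(13.0588)(52.2353) = 341.0657, a change of -186.1038.

-186.10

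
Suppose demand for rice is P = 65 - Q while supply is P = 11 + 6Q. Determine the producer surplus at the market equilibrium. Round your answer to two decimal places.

178.53

Equilibrium: 65 - Q = 11 + 6Q, so Q* = 7.7143 and P* = 57.2857.
Producer surplus is the triangle above supply below P*: (1/2)(7.7143)(57.2857 - 11) = (1/2)(7.7143)(46.2857) = 178.5306.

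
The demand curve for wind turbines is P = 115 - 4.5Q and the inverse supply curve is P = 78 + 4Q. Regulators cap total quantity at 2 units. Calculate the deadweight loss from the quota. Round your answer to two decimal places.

Unrestricted equilibrium: Q* = (115 - 78)/(4.5 + 4) = 4.3529.
At Q = 2 the demand price is 115 - 4.5(2) = 106 and the supply price is 78 + 4(2) = 86.
DWL = (1/2)(gap between curves at 2) x (Q* - 2) = (1/2)(20)(2.3529) = 23.5294.

23.53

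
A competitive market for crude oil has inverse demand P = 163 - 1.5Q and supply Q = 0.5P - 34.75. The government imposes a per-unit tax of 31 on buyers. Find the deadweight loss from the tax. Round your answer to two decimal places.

137.29

Rewriting supply in inverse form: P = 69.5 + 2Q.
Pre-tax equilibrium: 163 - 1.5Q = 69.5 + 2Q gives Q* = 26.7143, P* = 122.9286.
With the tax, buyers' net willingness to pay falls by 31: (163 - 31) - 1.5Q = 69.5 + 2Q, so Q_t = 17.8571. Buyers pay P_b = 136.2143; sellers receive P_s = P_b - 31 = 105.2143.
The welfare triangle lost has base Q* - Q_t = 8.8571 and height t = 31, so DWL = (1/2)(8.8571)(31) = 137.2857.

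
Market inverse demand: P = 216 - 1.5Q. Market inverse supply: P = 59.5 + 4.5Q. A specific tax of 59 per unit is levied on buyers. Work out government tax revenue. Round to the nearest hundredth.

Without the tax, 216 - 1.5Q = 59.5 + 4.5Q so Q* = 26.0833 and P* = 176.875.
With the tax, buyers' net willingness to pay falls by 59: (216 - 59) - 1.5Q = 59.5 + 4.5Q, so Q_t = 16.25. Buyers pay P_b = 191.625; sellers receive P_s = P_b - 59 = 132.625.
Tax revenue = t x Q_t = 59 x 16.25 = 958.75.

958.75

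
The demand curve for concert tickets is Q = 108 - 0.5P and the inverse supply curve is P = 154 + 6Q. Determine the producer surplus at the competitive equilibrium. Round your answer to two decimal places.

Rewriting demand in inverse form: P = 216 - 2Q.
Equilibrium: 216 - 2Q = 154 + 6Q, so Q* = 7.75 and P* = 200.5.
Producer surplus is the triangle above supply below P*: (1/2)(7.75)(200.5 - 154) = (1/2)(7.75)(46.5) = 180.1875.

180.19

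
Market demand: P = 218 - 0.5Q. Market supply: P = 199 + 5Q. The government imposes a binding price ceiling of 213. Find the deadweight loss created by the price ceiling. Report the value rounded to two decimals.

Without the control, 218 - 0.5Q = 199 + 5Q so Q* = 3.4545 and P* = 216.2727.
At P = 213, sellers supply (213 - 199)/5 = 2.8 while buyers want more, so the quantity traded is 2.8 at price 213.
At Q = 2.8 the demand price is 216.6 and the supply price is 213. Deadweight loss is the triangle between the curves from 2.8 to 3.4545: (1/2)(216.6 - 213)(3.4545 - 2.8) = 1.1782.

1.18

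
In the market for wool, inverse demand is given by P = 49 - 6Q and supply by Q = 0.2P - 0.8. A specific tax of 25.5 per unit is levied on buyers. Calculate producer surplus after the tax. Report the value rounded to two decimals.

7.86

Rewriting supply in inverse form: P = 4 + 5Q.
Without the tax, 49 - 6Q = 4 + 5Q so Q* = 4.0909 and P* = 24.4545.
With the tax, buyers' net willingness to pay falls by 25.5: (49 - 25.5) - 6Q = 4 + 5Q, so Q_t = 1.7727. Buyers pay P_b = 38.3636; sellers receive P_s = P_b - 25.5 = 12.8636.
Producer surplus is the triangle above supply below P_s: (1/2)(1.7727)(12.8636 - 4) = 7.8564.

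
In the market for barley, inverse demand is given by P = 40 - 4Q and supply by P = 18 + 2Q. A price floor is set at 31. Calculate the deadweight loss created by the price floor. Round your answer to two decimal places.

Without the control, 40 - 4Q = 18 + 2Q so Q* = 3.6667 and P* = 25.3333.
At the floor price 31, quantity demanded is (40 - 31)/4 = 2.25; demand is the short side, so Q = 2.25 trades at P = 31.
At Q = 2.25 the demand price is 31 and the supply price is 22.5. Deadweight loss is the triangle between the curves from 2.25 to 3.6667: (1/2)(31 - 22.5)(3.6667 - 2.25) = 6.0208.

6.02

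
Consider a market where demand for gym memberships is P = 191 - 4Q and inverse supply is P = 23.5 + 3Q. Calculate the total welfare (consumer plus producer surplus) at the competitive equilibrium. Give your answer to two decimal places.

2004.02

Setting demand equal to supply, 167.5 = 7Q, so Q* = 23.9286 and P* = 95.2857.
CS = (1/2)(23.9286)(95.7143) = 1145.1531 and PS = (1/2)(23.9286)(71.7857) = 858.8648, so total surplus = 2004.0179.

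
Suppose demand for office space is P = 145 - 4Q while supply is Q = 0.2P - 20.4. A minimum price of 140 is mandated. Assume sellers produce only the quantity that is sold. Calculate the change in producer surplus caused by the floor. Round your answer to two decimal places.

Rewriting supply in inverse form: P = 102 + 5Q.
Free-market equilibrium: 145 - 4Q = 102 + 5Q gives Q* = 4.7778, P* = 125.8889.
At P = 140, buyers demand (145 - 140)/4 = 1.25 while sellers would supply more, so the quantity traded is 1.25 at price 140.
PS goes from (1/2)(4.7778)(23.8889) = 57.0679 to 43.5938 (computed as (140 - 102)(1.25) - (1/2)(5)(1.25)^2), a change of -13.4742.

-13.47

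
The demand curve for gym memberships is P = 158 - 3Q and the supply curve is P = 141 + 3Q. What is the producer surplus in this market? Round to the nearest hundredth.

Setting demand equal to supply, 17 = 6Q, so Q* = 2.8333 and P* = 149.5.
Producer surplus is the triangle above supply below P*: (1/2)(2.8333)(149.5 - 141) = (1/2)(2.8333)(8.5) = 12.0417.

12.04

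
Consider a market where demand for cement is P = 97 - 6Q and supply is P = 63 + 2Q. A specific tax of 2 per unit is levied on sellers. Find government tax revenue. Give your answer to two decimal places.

8.00

Pre-tax equilibrium: 97 - 6Q = 63 + 2Q gives Q* = 4.25, P* = 71.5.
A tax on sellers shifts supply up by 2: 97 - 6Q = 63 + 2Q + 2, so Q_t = 4. Buyers pay P_b = 73; sellers receive P_s = P_b - 2 = 71.
Tax revenue = t x Q_t = 2 x 4 = 8.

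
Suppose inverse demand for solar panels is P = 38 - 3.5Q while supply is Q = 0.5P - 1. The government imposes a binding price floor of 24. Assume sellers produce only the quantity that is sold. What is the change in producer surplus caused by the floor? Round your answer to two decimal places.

29.16

Rewriting supply in inverse form: P = 2 + 2Q.
Free-market equilibrium: 38 - 3.5Q = 2 + 2Q gives Q* = 6.5455, P* = 15.0909.
At the floor price 24, quantity demanded is (38 - 24)/3.5 = 4; demand is the short side, so Q = 4 trades at P = 24.
PS goes from (1/2)(6.5455)(13.0909) = 42.843 to 72 (computed as (24 - 2)(4) - (1/2)(2)(4)^2), a change of 29.157.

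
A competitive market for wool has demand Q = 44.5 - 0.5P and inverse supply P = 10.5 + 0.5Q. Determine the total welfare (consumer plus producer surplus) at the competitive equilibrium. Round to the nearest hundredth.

Rewriting demand in inverse form: P = 89 - 2Q.
Set 89 - 2Q = 10.5 + 0.5Q, which gives 78.5 = 2.5Q, so Q* = 31.4 and P* = 89 - 2(31.4) = 26.2.
Total surplus is the full triangle between the curves from 0 to Q*: (1/2)(31.4)(89 - 10.5) = 1232.45.

1232.45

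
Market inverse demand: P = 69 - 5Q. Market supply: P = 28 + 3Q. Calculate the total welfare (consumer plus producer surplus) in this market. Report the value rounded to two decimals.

Equilibrium: 69 - 5Q = 28 + 3Q, so Q* = 5.125 and P* = 43.375.
CS = (1/2)(5.125)(25.625) = 65.6641 and PS = (1/2)(5.125)(15.375) = 39.3984, so total surplus = 105.0625.

105.06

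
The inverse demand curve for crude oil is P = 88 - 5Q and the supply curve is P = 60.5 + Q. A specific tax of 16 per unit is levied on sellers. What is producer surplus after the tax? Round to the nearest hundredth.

1.84

Without the tax, 88 - 5Q = 60.5 + Q so Q* = 4.5833 and P* = 65.0833.
With the tax, sellers need 16 more per unit: 88 - 5Q = 60.5 + Q + 16, so Q_t = 1.9167. Buyers pay P_b = 78.4167; sellers receive P_s = P_b - 16 = 62.4167.
Producer surplus is the triangle above supply below P_s: (1/2)(1.9167)(62.4167 - 60.5) = 1.8368.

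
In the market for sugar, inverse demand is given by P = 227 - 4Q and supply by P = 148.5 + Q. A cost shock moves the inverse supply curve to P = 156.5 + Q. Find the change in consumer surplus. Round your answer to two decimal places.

Initial equilibrium: Q_0 = 15.7, P_0 = 164.2; CS_0 = (1/2)(15.7)(62.8) = 492.98, PS_0 = (1/2)(15.7)(15.7) = 123.245.
New equilibrium: 227 - 4Q = 156.5 + Q gives Q_1 = 14.1, P_1 = 170.6; CS_1 = 397.62, PS_1 = 99.405.
Change in consumer surplus = 397.62 - 492.98 = -95.36.

-95.36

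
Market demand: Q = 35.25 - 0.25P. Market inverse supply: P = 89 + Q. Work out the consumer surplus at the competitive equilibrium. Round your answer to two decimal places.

Rewriting demand in inverse form: P = 141 - 4Q.
Equilibrium: 141 - 4Q = 89 + Q, so Q* = 10.4 and P* = 99.4.
The demand choke price is 141, so CS = (1/2)(Q*)(141 - P*) = (1/2)(10.4)(41.6) = 216.32.

216.32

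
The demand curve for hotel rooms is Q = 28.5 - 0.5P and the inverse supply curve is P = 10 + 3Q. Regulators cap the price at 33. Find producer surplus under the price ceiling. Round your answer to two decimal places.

Rewriting demand in inverse form: P = 57 - 2Q.
Without the control, 57 - 2Q = 10 + 3Q so Q* = 9.4 and P* = 38.2.
At P = 33, sellers supply (33 - 10)/3 = 7.6667 while buyers want more, so the quantity traded is 7.6667 at price 33.
PS is the triangle above supply below 33: (1/2)(7.6667)(33 - 10) = 88.1667.

88.17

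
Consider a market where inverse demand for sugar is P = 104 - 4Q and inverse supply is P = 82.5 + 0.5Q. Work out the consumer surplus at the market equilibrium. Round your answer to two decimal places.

45.65

Set 104 - 4Q = 82.5 + 0.5Q, which gives 21.5 = 4.5Q, so Q* = 4.7778 and P* = 104 - 4(4.7778) = 84.8889.
The demand choke price is 104, so CS = (1/2)(Q*)(104 - P*) = (1/2)(4.7778)(19.1111) = 45.6543.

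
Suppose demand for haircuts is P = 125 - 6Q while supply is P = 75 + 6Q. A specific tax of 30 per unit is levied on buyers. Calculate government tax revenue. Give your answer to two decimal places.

Pre-tax equilibrium: 125 - 6Q = 75 + 6Q gives Q* = 4.1667, P* = 100.
With the tax, buyers' net willingness to pay falls by 30: (125 - 30) - 6Q = 75 + 6Q, so Q_t = 1.6667. Buyers pay P_b = 115; sellers receive P_s = P_b - 30 = 85.
Tax revenue = t x Q_t = 30 x 1.6667 = 50.

50.00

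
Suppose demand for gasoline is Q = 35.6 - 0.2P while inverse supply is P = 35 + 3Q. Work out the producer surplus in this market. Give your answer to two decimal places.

479.27

Rewriting demand in inverse form: P = 178 - 5Q.
Setting demand equal to supply, 143 = 8Q, so Q* = 17.875 and P* = 88.625.
Producer surplus is the triangle above supply below P*: (1/2)(17.875)(88.625 - 35) = (1/2)(17.875)(53.625) = 479.2734.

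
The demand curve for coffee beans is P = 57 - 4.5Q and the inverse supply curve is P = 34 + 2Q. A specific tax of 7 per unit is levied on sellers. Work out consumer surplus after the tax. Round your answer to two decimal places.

Pre-tax equilibrium: 57 - 4.5Q = 34 + 2Q gives Q* = 3.5385, P* = 41.0769.
With the tax, sellers need 7 more per unit: 57 - 4.5Q = 34 + 2Q + 7, so Q_t = 2.4615. Buyers pay P_b = 45.9231; sellers receive P_s = P_b - 7 = 38.9231.
Consumer surplus is the triangle under demand above P_b: (1/2)(2.4615)(57 - 45.9231) = 13.6331.

13.63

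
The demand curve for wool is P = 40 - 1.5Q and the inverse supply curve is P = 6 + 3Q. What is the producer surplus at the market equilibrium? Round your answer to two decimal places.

85.63

Set 40 - 1.5Q = 6 + 3Q, which gives 34 = 4.5Q, so Q* = 7.5556 and P* = 40 - 1.5(7.5556) = 28.6667.
The supply curve's price intercept is 6, so PS = (1/2)(Q*)(P* - 6) = (1/2)(7.5556)(22.6667) = 85.6296.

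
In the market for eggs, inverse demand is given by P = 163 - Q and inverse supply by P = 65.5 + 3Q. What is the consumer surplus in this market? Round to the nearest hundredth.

Setting demand equal to supply, 97.5 = 4Q, so Q* = 24.375 and P* = 138.625.
The demand choke price is 163, so CS = (1/2)(Q*)(163 - P*) = (1/2)(24.375)(24.375) = 297.0703.

297.07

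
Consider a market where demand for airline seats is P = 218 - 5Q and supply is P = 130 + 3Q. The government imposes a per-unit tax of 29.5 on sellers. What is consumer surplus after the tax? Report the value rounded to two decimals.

133.68

Pre-tax equilibrium: 218 - 5Q = 130 + 3Q gives Q* = 11, P* = 163.
A tax on sellers shifts supply up by 29.5: 218 - 5Q = 130 + 3Q + 29.5, so Q_t = 7.3125. Buyers pay P_b = 181.4375; sellers receive P_s = P_b - 29.5 = 151.9375.
CS = (1/2)(Q_t)(218 - P_b) = (1/2)(7.3125)(36.5625) = 133.6816.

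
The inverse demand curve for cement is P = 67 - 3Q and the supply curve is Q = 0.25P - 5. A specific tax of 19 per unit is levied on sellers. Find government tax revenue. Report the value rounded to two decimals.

76.00

Rewriting supply in inverse form: P = 20 + 4Q.
Without the tax, 67 - 3Q = 20 + 4Q so Q* = 6.7143 and P* = 46.8571.
With the tax, sellers need 19 more per unit: 67 - 3Q = 20 + 4Q + 19, so Q_t = 4. Buyers pay P_b = 55; sellers receive P_s = P_b - 19 = 36.
Revenue is the tax times quantity traded: 19 x 4 = 76.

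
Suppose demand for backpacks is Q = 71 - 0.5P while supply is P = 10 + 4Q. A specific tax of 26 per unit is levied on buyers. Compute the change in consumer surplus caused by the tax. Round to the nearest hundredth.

Rewriting demand in inverse form: P = 142 - 2Q.
Without the tax, 142 - 2Q = 10 + 4Q so Q* = 22 and P* = 98.
A tax on buyers shifts demand down by 26: (142 - 26) - 2Q = 10 + 4Q, so Q_t = 17.6667. Buyers pay P_b = 106.6667; sellers receive P_s = P_b - 26 = 80.6667.
Consumers lose the trapezoid between P* and P_b out to Q_t plus the triangle from Q_t to Q*: change in CS = 312.1111 - 484 = -171.8889.

-171.89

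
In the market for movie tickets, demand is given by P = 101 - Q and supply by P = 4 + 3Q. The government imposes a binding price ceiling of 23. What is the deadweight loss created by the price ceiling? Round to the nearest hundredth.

642.01

Without the control, 101 - Q = 4 + 3Q so Q* = 24.25 and P* = 76.75.
At the ceiling price 23, quantity supplied is (23 - 4)/3 = 6.3333; supply is the short side, so Q = 6.3333 trades at P = 23.
The lost-trades triangle has base Q* - 6.3333 = 17.9167 and height equal to the gap between the curves at Q = 6.3333, which is 94.6667 - 23 = 71.6667. DWL = (1/2)(17.9167)(71.6667) = 642.0139.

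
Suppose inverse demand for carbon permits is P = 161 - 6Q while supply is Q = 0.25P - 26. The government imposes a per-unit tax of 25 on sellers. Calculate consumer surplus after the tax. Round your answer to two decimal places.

30.72

Rewriting supply in inverse form: P = 104 + 4Q.
Pre-tax equilibrium: 161 - 6Q = 104 + 4Q gives Q* = 5.7, P* = 126.8.
A tax on sellers shifts supply up by 25: 161 - 6Q = 104 + 4Q + 25, so Q_t = 3.2. Buyers pay P_b = 141.8; sellers receive P_s = P_b - 25 = 116.8.
Consumer surplus is the triangle under demand above P_b: (1/2)(3.2)(161 - 141.8) = 30.72.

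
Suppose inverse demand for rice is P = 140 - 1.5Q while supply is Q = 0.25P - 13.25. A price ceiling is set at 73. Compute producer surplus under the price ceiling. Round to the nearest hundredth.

50.00

Rewriting supply in inverse form: P = 53 + 4Q.
Without the control, 140 - 1.5Q = 53 + 4Q so Q* = 15.8182 and P* = 116.2727.
At the ceiling price 73, quantity supplied is (73 - 53)/4 = 5; supply is the short side, so Q = 5 trades at P = 73.
PS is the triangle above supply below 73: (1/2)(5)(73 - 53) = 50.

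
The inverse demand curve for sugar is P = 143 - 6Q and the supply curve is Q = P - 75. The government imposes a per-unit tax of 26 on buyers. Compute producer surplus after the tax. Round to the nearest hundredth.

18.00

Rewriting supply in inverse form: P = 75 + Q.
Pre-tax equilibrium: 143 - 6Q = 75 + Q gives Q* = 9.7143, P* = 84.7143.
A tax on buyers shifts demand down by 26: (143 - 26) - 6Q = 75 + Q, so Q_t = 6. Buyers pay P_b = 107; sellers receive P_s = P_b - 26 = 81.
Producer surplus is the triangle above supply below P_s: (1/2)(6)(81 - 75) = 18.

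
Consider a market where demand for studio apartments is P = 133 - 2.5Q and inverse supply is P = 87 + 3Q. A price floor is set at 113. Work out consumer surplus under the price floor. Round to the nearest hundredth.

80.00

Free-market equilibrium: 133 - 2.5Q = 87 + 3Q gives Q* = 8.3636, P* = 112.0909.
At the floor price 113, quantity demanded is (133 - 113)/2.5 = 8; demand is the short side, so Q = 8 trades at P = 113.
CS is the triangle under demand above 113: (1/2)(8)(133 - 113) = 80.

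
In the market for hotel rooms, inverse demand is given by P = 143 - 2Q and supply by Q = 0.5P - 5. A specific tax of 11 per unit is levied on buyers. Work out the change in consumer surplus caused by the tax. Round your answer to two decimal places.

Rewriting supply in inverse form: P = 10 + 2Q.
Without the tax, 143 - 2Q = 10 + 2Q so Q* = 33.25 and P* = 76.5.
A tax on buyers shifts demand down by 11: (143 - 11) - 2Q = 10 + 2Q, so Q_t = 30.5. Buyers pay P_b = 82; sellers receive P_s = P_b - 11 = 71.
CS falls from (1/2)(33.25)(66.5) = 1105.5625 to (1/2)(30.5)(61) = 930.25, a change of -175.3125.

-175.31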